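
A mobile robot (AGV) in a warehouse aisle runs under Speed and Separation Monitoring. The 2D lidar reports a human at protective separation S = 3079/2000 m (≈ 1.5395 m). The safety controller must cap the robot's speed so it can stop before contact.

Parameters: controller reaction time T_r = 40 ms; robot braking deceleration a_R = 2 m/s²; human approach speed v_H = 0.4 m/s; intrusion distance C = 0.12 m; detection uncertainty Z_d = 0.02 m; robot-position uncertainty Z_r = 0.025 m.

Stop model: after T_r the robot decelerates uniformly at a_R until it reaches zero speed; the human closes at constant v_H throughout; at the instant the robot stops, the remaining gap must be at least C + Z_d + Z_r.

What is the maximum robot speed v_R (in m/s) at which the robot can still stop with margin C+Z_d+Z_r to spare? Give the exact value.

v_R_max = 19/10 m/s = 1.9000 m/s

at the boundary: (1/4)·v² + (6/25)·v + (-2717/2000) = 0
  disc = (6/25)² − 4·(1/4)·(-2717/2000) = 14161/10000 ; √disc = 119/100
  v_R = (−(6/25) + 119/100) / (2·(1/4)) = 19/10 m/s
check:
T_s = v_R/a_R = (19/10)/2 = 0.9500 s
robot covers v_R·T_r = 1.9000·0.0400 = 0.0760 m before braking
robot under decel: 1.9000²/(2·2.0000) = 0.9025 m
human over T_r+T_s: 0.4000·(0.0400+0.9500) = 0.3960 m
margins: 0.1200+0.0200+0.0250 = 0.1650 m
sum ≈ 0.0760+0.9025+0.3960+0.1650 ≈ 1.5395 m = S ✓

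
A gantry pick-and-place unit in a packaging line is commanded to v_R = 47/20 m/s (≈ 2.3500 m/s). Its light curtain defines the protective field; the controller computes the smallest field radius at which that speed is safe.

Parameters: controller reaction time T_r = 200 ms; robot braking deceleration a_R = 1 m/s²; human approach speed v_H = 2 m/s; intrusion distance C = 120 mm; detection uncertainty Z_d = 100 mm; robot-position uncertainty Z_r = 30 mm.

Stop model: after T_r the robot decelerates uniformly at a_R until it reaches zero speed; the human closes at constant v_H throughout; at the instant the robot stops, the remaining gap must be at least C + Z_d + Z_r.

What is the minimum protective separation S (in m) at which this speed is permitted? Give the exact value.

S_min = 1373/160 m = 8.5813 m

T_s = v_R/a_R = (47/20)/1 = 2.3500 s
reaction-phase robot travel = 2.3500·0.2000 = 0.4700 m
robot under decel: 2.3500²/(2·1.0000) = 2.7612 m
human closes 2.0000·2.5500 = 5.1000 m
C+Z_d+Z_r = 0.1200+0.1000+0.0300 = 0.2500 m
S_min ≈ 0.4700+2.7612+5.1000+0.2500  ⇒  S_min = 1373/160 m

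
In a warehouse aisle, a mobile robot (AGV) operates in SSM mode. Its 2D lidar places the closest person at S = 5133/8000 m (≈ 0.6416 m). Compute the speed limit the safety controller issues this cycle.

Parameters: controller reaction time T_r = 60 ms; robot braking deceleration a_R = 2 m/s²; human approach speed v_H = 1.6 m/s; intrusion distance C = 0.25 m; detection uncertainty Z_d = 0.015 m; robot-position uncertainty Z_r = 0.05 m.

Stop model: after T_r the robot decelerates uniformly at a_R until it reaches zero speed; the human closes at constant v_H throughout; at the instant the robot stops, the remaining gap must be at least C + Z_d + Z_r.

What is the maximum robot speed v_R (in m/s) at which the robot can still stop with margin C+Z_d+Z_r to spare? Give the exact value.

collect terms ⇒ (1/4)·v_R² + (43/50)·v_R + (-369/1600) = 0
  disc = (43/50)² − 4·(1/4)·(-369/1600) = 38809/40000 ; √disc = 197/200
  v_R = (−(43/50) + 197/200) / (2·(1/4)) = 1/4 m/s
check:
braking lasts T_s = (1/4)/2 = 0.1250 s
reaction-phase robot travel = 0.2500·0.0600 = 0.0150 m
braking distance = 0.2500²/(2·2.0000) = 0.0156 m
human over T_r+T_s: 1.6000·(0.0600+0.1250) = 0.2960 m
residual clearance needed = 0.2500+0.0150+0.0500 = 0.3150 m
sum ≈ 0.0150+0.0156+0.2960+0.3150 ≈ 0.6416 m = S ✓

v_R_max = 1/4 m/s = 0.2500 m/s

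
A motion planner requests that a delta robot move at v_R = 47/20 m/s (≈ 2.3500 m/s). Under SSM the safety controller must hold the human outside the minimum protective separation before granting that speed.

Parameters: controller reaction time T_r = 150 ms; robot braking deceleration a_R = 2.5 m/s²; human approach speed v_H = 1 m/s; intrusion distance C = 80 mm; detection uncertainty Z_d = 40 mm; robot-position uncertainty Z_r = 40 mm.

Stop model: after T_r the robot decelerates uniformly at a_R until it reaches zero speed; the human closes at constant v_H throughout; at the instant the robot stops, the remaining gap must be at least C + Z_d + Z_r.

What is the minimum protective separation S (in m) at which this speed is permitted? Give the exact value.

S_min = 2707/1000 m = 2.7070 m

braking lasts T_s = (47/20)/(5/2) = 0.9400 s
robot in T_r: 2.3500·0.1500 = 0.3525 m
braking distance = 2.3500²/(2·2.5000) = 1.1045 m
human over T_r+T_s: 1.0000·(0.1500+0.9400) = 1.0900 m
residual clearance needed = 0.0800+0.0400+0.0400 = 0.1600 m
S_min ≈ 0.3525+1.1045+1.0900+0.1600  ⇒  S_min = 2707/1000 m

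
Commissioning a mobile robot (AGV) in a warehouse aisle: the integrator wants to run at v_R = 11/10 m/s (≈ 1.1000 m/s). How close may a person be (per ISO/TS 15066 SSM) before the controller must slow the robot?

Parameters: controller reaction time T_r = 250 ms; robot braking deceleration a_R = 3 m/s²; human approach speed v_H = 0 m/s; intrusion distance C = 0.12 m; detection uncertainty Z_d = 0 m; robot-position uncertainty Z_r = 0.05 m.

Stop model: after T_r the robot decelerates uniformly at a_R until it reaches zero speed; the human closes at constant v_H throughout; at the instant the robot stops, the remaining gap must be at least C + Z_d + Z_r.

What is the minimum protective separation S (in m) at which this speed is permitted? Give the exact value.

S_min = 97/150 m = 0.6467 m

stop time T_s = (11/10)/3 = 0.3667 s
robot in T_r: 1.1000·0.2500 = 0.2750 m
braking distance = 1.1000²/(2·3.0000) = 0.2017 m
human closes 0.0000·0.6167 = 0.0000 m
margins: 0.1200+0.0000+0.0500 = 0.1700 m
S_min ≈ 0.2750+0.2017+0.0000+0.1700  ⇒  S_min = 97/150 m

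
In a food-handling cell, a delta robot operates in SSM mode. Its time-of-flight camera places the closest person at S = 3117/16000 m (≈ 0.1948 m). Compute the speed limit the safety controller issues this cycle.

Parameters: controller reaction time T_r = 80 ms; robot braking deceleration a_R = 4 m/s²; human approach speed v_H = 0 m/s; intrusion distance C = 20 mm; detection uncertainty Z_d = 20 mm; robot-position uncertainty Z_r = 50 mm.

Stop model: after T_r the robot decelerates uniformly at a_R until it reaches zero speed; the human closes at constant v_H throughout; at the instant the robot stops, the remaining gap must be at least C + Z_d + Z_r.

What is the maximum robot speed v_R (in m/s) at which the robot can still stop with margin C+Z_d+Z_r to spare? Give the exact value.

at the boundary: (1/8)·v² + (2/25)·v + (-1677/16000) = 0
  disc = (2/25)² − 4·(1/8)·(-1677/16000) = 9409/160000 ; √disc = 97/400
  v_R = (−(2/25) + 97/400) / (2·(1/8)) = 13/20 m/s
check:
braking lasts T_s = (13/20)/4 = 0.1625 s
reaction-phase robot travel = 0.6500·0.0800 = 0.0520 m
braking distance = 0.6500²/(2·4.0000) = 0.0528 m
person approaches 0.0000·(0.0800+0.1625) = 0.0000 m
C+Z_d+Z_r = 0.0200+0.0200+0.0500 = 0.0900 m
sum ≈ 0.0520+0.0528+0.0000+0.0900 ≈ 0.1948 m = S ✓

v_R_max = 13/20 m/s = 0.6500 m/s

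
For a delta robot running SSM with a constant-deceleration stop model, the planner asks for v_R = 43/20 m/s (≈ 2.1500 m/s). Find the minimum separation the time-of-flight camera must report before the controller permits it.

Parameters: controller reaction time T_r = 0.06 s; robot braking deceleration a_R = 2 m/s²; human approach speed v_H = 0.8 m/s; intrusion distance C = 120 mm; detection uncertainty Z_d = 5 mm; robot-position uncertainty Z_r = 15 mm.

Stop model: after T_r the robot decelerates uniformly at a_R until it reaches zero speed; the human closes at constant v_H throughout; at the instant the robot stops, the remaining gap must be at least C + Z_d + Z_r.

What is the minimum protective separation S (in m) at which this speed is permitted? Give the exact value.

S_min = 18661/8000 m = 2.3326 m

braking lasts T_s = (43/20)/2 = 1.0750 s
reaction-phase robot travel = 2.1500·0.0600 = 0.1290 m
robot under decel: 2.1500²/(2·2.0000) = 1.1556 m
person approaches 0.8000·(0.0600+1.0750) = 0.9080 m
margins: 0.1200+0.0050+0.0150 = 0.1400 m
S_min ≈ 0.1290+1.1556+0.9080+0.1400  ⇒  S_min = 18661/8000 m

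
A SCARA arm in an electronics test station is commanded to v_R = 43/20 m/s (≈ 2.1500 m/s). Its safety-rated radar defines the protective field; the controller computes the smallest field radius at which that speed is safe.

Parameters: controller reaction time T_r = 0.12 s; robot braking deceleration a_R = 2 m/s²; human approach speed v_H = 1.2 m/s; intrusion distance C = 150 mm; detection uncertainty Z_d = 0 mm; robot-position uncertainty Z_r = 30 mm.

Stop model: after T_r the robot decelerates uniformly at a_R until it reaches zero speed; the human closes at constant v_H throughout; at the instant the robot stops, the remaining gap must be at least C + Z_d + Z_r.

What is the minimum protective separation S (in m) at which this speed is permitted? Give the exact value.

stop time T_s = (43/20)/2 = 1.0750 s
reaction-phase robot travel = 2.1500·0.1200 = 0.2580 m
robot covers 2.1500·1.0750 − ½·2.0000·1.0750² = 1.1556 m while stopping
human over T_r+T_s: 1.2000·(0.1200+1.0750) = 1.4340 m
margins: 0.1500+0.0000+0.0300 = 0.1800 m
S_min ≈ 0.2580+1.1556+1.4340+0.1800  ⇒  S_min = 24221/8000 m

S_min = 24221/8000 m = 3.0276 m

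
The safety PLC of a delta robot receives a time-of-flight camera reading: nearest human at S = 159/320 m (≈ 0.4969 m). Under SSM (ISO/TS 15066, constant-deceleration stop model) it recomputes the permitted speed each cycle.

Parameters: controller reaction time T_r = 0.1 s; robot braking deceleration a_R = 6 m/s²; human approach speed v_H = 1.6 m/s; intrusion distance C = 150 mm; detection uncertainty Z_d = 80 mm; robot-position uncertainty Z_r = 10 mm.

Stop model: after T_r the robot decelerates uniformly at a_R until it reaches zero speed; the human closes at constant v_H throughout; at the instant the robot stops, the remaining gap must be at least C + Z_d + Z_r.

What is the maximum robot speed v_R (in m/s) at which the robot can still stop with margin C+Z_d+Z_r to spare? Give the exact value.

quadratic (1/12)·v² + (11/30)·v + (-31/320) = 0
  disc = (11/30)² − 4·(1/12)·(-31/320) = 2401/14400 ; √disc = 49/120
  v_R = (−(11/30) + 49/120) / (2·(1/12)) = 1/4 m/s
check:
T_s = v_R/a_R = (1/4)/6 = 0.0417 s
robot in T_r: 0.2500·0.1000 = 0.0250 m
robot covers 0.2500·0.0417 − ½·6.0000·0.0417² = 0.0052 m while stopping
person approaches 1.6000·(0.1000+0.0417) = 0.2267 m
residual clearance needed = 0.1500+0.0800+0.0100 = 0.2400 m
sum ≈ 0.0250+0.0052+0.2267+0.2400 ≈ 0.4969 m = S ✓

v_R_max = 1/4 m/s = 0.2500 m/s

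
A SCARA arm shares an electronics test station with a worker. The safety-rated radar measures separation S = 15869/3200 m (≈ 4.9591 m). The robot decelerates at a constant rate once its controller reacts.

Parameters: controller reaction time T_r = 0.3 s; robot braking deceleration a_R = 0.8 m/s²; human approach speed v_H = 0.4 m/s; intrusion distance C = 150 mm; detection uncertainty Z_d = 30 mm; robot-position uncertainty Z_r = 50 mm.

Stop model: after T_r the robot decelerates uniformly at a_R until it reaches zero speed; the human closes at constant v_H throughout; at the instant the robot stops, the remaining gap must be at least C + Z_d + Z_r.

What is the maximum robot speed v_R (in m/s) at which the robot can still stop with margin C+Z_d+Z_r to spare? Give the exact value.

v_R_max = 43/20 m/s = 2.1500 m/s

at the boundary: (5/8)·v² + (4/5)·v + (-14749/3200) = 0
  disc = (4/5)² − 4·(5/8)·(-14749/3200) = 77841/6400 ; √disc = 279/80
  v_R = (−(4/5) + 279/80) / (2·(5/8)) = 43/20 m/s
check:
T_s = v_R/a_R = (43/20)/(4/5) = 2.6875 s
robot covers v_R·T_r = 2.1500·0.3000 = 0.6450 m before braking
robot under decel: 2.1500²/(2·0.8000) = 2.8891 m
human over T_r+T_s: 0.4000·(0.3000+2.6875) = 1.1950 m
margins: 0.1500+0.0300+0.0500 = 0.2300 m
sum ≈ 0.6450+2.8891+1.1950+0.2300 ≈ 4.9591 m = S ✓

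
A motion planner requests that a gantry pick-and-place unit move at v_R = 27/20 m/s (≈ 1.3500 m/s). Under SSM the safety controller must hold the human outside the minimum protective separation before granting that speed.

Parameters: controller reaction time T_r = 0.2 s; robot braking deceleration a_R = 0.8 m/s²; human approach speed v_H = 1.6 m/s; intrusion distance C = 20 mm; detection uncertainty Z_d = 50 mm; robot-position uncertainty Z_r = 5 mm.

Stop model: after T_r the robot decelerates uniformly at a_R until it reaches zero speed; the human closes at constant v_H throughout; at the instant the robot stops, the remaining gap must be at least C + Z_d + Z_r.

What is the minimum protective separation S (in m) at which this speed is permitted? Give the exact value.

braking lasts T_s = (27/20)/(4/5) = 1.6875 s
reaction-phase robot travel = 1.3500·0.2000 = 0.2700 m
robot under decel: 1.3500²/(2·0.8000) = 1.1391 m
human over T_r+T_s: 1.6000·(0.2000+1.6875) = 3.0200 m
margins: 0.0200+0.0500+0.0050 = 0.0750 m
S_min ≈ 0.2700+1.1391+3.0200+0.0750  ⇒  S_min = 14413/3200 m

S_min = 14413/3200 m = 4.5041 m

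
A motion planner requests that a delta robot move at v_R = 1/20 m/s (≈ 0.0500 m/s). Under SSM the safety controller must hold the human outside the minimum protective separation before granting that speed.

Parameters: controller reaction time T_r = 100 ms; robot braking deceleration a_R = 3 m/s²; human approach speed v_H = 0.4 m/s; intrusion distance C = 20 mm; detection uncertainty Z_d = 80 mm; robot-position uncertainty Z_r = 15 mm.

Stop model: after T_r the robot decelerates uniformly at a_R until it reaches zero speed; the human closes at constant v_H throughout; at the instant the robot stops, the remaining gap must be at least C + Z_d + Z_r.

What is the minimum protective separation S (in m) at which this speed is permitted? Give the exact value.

T_s = v_R/a_R = (1/20)/3 = 0.0167 s
robot covers v_R·T_r = 0.0500·0.1000 = 0.0050 m before braking
robot covers 0.0500·0.0167 − ½·3.0000·0.0167² = 0.0004 m while stopping
human closes 0.4000·0.1167 = 0.0467 m
C+Z_d+Z_r = 0.0200+0.0800+0.0150 = 0.1150 m
S_min ≈ 0.0050+0.0004+0.0467+0.1150  ⇒  S_min = 401/2400 m

S_min = 401/2400 m = 0.1671 m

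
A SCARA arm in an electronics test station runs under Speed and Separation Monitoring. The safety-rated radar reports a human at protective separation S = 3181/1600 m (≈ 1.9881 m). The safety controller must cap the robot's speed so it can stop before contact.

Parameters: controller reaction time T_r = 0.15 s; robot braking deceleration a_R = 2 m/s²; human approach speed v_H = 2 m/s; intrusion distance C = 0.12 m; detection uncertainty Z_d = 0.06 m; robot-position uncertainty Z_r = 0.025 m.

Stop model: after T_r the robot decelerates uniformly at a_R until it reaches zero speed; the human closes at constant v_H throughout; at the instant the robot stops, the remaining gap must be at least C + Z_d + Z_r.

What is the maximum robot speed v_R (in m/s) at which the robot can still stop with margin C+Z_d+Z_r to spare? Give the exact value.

collect terms ⇒ (1/4)·v_R² + (23/20)·v_R + (-2373/1600) = 0
  disc = (23/20)² − 4·(1/4)·(-2373/1600) = 4489/1600 ; √disc = 67/40
  v_R = (−(23/20) + 67/40) / (2·(1/4)) = 21/20 m/s
check:
braking lasts T_s = (21/20)/2 = 0.5250 s
reaction-phase robot travel = 1.0500·0.1500 = 0.1575 m
robot under decel: 1.0500²/(2·2.0000) = 0.2756 m
human over T_r+T_s: 2.0000·(0.1500+0.5250) = 1.3500 m
margins: 0.1200+0.0600+0.0250 = 0.2050 m
sum ≈ 0.1575+0.2756+1.3500+0.2050 ≈ 1.9881 m = S ✓

v_R_max = 21/20 m/s = 1.0500 m/s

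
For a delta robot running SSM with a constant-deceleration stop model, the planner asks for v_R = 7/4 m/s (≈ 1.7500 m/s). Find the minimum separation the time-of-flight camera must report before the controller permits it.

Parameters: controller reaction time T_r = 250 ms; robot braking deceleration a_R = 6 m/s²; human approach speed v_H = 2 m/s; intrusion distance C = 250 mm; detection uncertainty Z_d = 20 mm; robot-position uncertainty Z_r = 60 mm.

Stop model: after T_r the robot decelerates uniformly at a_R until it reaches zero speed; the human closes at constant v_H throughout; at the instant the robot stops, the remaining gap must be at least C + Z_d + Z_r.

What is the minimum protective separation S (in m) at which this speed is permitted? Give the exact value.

braking lasts T_s = (7/4)/6 = 0.2917 s
robot covers v_R·T_r = 1.7500·0.2500 = 0.4375 m before braking
robot covers 1.7500·0.2917 − ½·6.0000·0.2917² = 0.2552 m while stopping
human over T_r+T_s: 2.0000·(0.2500+0.2917) = 1.0833 m
C+Z_d+Z_r = 0.2500+0.0200+0.0600 = 0.3300 m
S_min ≈ 0.4375+0.2552+1.0833+0.3300  ⇒  S_min = 10109/4800 m

S_min = 10109/4800 m = 2.1060 m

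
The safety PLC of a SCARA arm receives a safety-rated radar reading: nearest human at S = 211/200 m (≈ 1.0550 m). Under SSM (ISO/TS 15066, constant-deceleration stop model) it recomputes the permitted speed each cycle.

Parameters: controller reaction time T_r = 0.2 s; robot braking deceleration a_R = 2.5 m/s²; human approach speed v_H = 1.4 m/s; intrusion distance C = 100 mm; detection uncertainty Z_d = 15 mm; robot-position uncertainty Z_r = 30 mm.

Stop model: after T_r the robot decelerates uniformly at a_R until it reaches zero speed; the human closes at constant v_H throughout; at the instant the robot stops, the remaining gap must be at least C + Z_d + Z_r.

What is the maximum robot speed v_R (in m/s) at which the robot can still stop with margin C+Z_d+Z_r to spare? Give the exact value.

collect terms ⇒ (1/5)·v_R² + (19/25)·v_R + (-63/100) = 0
  disc = (19/25)² − 4·(1/5)·(-63/100) = 676/625 ; √disc = 26/25
  v_R = (−(19/25) + 26/25) / (2·(1/5)) = 7/10 m/s
check:
braking lasts T_s = (7/10)/(5/2) = 0.2800 s
robot covers v_R·T_r = 0.7000·0.2000 = 0.1400 m before braking
robot under decel: 0.7000²/(2·2.5000) = 0.0980 m
human closes 1.4000·0.4800 = 0.6720 m
margins: 0.1000+0.0150+0.0300 = 0.1450 m
sum ≈ 0.1400+0.0980+0.6720+0.1450 ≈ 1.0550 m = S ✓

v_R_max = 7/10 m/s = 0.7000 m/s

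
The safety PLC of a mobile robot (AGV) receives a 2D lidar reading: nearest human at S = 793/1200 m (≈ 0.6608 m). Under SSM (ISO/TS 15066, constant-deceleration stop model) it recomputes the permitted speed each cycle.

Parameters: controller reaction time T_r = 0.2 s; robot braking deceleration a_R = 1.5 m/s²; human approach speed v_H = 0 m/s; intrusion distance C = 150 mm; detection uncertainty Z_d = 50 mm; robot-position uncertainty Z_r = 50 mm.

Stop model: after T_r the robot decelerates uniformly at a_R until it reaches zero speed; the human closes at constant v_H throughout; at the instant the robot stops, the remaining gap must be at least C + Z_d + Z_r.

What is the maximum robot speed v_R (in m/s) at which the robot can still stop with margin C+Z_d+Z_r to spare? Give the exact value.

v_R_max = 17/20 m/s = 0.8500 m/s

collect terms ⇒ (1/3)·v_R² + (1/5)·v_R + (-493/1200) = 0
  disc = (1/5)² − 4·(1/3)·(-493/1200) = 529/900 ; √disc = 23/30
  v_R = (−(1/5) + 23/30) / (2·(1/3)) = 17/20 m/s
check:
stop time T_s = (17/20)/(3/2) = 0.5667 s
robot in T_r: 0.8500·0.2000 = 0.1700 m
robot under decel: 0.8500²/(2·1.5000) = 0.2408 m
human over T_r+T_s: 0.0000·(0.2000+0.5667) = 0.0000 m
residual clearance needed = 0.1500+0.0500+0.0500 = 0.2500 m
sum ≈ 0.1700+0.2408+0.0000+0.2500 ≈ 0.6608 m = S ✓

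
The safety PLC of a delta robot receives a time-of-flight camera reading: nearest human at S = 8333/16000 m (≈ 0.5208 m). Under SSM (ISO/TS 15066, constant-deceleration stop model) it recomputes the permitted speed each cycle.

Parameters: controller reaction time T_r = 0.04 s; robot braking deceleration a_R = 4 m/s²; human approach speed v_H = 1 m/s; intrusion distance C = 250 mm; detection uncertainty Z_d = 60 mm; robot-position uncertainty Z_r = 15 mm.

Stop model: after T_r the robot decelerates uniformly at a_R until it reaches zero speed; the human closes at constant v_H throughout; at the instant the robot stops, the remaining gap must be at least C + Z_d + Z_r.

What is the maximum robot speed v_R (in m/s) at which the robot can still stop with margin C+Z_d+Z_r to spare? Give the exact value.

quadratic (1/8)·v² + (29/100)·v + (-2493/16000) = 0
  disc = (29/100)² − 4·(1/8)·(-2493/16000) = 25921/160000 ; √disc = 161/400
  v_R = (−(29/100) + 161/400) / (2·(1/8)) = 9/20 m/s
check:
stop time T_s = (9/20)/4 = 0.1125 s
robot covers v_R·T_r = 0.4500·0.0400 = 0.0180 m before braking
robot under decel: 0.4500²/(2·4.0000) = 0.0253 m
human over T_r+T_s: 1.0000·(0.0400+0.1125) = 0.1525 m
C+Z_d+Z_r = 0.2500+0.0600+0.0150 = 0.3250 m
sum ≈ 0.0180+0.0253+0.1525+0.3250 ≈ 0.5208 m = S ✓

v_R_max = 9/20 m/s = 0.4500 m/s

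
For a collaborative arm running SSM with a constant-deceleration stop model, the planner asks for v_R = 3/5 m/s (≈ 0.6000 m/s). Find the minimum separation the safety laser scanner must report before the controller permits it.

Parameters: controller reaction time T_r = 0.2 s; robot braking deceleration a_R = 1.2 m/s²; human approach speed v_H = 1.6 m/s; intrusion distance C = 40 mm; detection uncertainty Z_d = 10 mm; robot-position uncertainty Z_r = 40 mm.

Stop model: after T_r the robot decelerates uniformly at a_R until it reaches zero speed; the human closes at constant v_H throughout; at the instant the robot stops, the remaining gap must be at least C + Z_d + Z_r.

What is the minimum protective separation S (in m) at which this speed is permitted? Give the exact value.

T_s = v_R/a_R = (3/5)/(6/5) = 0.5000 s
reaction-phase robot travel = 0.6000·0.2000 = 0.1200 m
robot under decel: 0.6000²/(2·1.2000) = 0.1500 m
person approaches 1.6000·(0.2000+0.5000) = 1.1200 m
C+Z_d+Z_r = 0.0400+0.0100+0.0400 = 0.0900 m
S_min ≈ 0.1200+0.1500+1.1200+0.0900  ⇒  S_min = 37/25 m

S_min = 37/25 m = 1.4800 m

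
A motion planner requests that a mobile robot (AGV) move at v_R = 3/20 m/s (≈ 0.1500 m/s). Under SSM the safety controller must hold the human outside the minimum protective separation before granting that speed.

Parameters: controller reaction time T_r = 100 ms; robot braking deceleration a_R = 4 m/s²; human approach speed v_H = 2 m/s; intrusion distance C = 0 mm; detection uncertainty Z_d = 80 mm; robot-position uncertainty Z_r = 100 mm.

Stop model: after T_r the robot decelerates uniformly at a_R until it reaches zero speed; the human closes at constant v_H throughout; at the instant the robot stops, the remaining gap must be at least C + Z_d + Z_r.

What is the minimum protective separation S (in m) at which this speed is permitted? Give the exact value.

S_min = 1513/3200 m = 0.4728 m

T_s = v_R/a_R = (3/20)/4 = 0.0375 s
reaction-phase robot travel = 0.1500·0.1000 = 0.0150 m
braking distance = 0.1500²/(2·4.0000) = 0.0028 m
human closes 2.0000·0.1375 = 0.2750 m
margins: 0.0000+0.0800+0.1000 = 0.1800 m
S_min ≈ 0.0150+0.0028+0.2750+0.1800  ⇒  S_min = 1513/3200 m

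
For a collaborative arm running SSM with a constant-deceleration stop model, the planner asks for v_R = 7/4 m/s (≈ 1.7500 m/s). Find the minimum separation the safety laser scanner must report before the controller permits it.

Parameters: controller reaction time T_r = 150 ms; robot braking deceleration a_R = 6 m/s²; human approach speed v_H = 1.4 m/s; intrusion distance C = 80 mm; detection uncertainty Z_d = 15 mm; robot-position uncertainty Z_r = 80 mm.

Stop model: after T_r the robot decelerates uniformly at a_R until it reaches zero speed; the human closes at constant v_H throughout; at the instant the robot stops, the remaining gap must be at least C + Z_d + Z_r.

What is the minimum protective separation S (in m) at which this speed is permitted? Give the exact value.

T_s = v_R/a_R = (7/4)/6 = 0.2917 s
robot covers v_R·T_r = 1.7500·0.1500 = 0.2625 m before braking
braking distance = 1.7500²/(2·6.0000) = 0.2552 m
human over T_r+T_s: 1.4000·(0.1500+0.2917) = 0.6183 m
C+Z_d+Z_r = 0.0800+0.0150+0.0800 = 0.1750 m
S_min ≈ 0.2625+0.2552+0.6183+0.1750  ⇒  S_min = 6293/4800 m

S_min = 6293/4800 m = 1.3110 m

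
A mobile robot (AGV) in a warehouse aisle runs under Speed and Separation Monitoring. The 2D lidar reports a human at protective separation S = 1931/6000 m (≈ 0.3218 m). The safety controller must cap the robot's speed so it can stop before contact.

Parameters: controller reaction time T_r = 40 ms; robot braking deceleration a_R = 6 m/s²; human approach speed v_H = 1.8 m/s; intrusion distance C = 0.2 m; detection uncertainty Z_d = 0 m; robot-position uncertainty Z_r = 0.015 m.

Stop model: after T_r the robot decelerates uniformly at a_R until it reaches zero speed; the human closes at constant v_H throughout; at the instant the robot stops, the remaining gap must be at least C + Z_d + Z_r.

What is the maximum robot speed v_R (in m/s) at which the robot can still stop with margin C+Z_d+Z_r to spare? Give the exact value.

v_R_max = 1/10 m/s = 0.1000 m/s

collect terms ⇒ (1/12)·v_R² + (17/50)·v_R + (-209/6000) = 0
  disc = (17/50)² − 4·(1/12)·(-209/6000) = 11449/90000 ; √disc = 107/300
  v_R = (−(17/50) + 107/300) / (2·(1/12)) = 1/10 m/s
check:
stop time T_s = (1/10)/6 = 0.0167 s
robot covers v_R·T_r = 0.1000·0.0400 = 0.0040 m before braking
braking distance = 0.1000²/(2·6.0000) = 0.0008 m
human over T_r+T_s: 1.8000·(0.0400+0.0167) = 0.1020 m
C+Z_d+Z_r = 0.2000+0.0000+0.0150 = 0.2150 m
sum ≈ 0.0040+0.0008+0.1020+0.2150 ≈ 0.3218 m = S ✓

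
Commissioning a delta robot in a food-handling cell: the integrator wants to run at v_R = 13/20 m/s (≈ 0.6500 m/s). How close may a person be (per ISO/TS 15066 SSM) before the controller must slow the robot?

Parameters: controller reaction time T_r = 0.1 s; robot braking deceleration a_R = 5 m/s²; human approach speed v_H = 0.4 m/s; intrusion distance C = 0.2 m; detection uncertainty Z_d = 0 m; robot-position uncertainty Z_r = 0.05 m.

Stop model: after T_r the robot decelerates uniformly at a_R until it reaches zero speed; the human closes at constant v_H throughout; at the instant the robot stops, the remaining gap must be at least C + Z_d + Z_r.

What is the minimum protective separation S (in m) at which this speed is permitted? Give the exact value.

T_s = v_R/a_R = (13/20)/5 = 0.1300 s
reaction-phase robot travel = 0.6500·0.1000 = 0.0650 m
robot covers 0.6500·0.1300 − ½·5.0000·0.1300² = 0.0423 m while stopping
human over T_r+T_s: 0.4000·(0.1000+0.1300) = 0.0920 m
residual clearance needed = 0.2000+0.0000+0.0500 = 0.2500 m
S_min ≈ 0.0650+0.0423+0.0920+0.2500  ⇒  S_min = 1797/4000 m

S_min = 1797/4000 m = 0.4492 m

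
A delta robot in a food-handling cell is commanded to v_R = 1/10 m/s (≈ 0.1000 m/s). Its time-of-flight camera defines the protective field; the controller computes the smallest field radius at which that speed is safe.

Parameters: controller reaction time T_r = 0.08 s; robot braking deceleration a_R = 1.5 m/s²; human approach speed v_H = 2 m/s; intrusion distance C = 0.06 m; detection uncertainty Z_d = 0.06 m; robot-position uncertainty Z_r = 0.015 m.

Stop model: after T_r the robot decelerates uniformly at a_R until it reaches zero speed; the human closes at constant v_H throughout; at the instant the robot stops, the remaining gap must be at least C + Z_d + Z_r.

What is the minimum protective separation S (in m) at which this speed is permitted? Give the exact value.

S_min = 1319/3000 m = 0.4397 m

stop time T_s = (1/10)/(3/2) = 0.0667 s
robot in T_r: 0.1000·0.0800 = 0.0080 m
robot covers 0.1000·0.0667 − ½·1.5000·0.0667² = 0.0033 m while stopping
human over T_r+T_s: 2.0000·(0.0800+0.0667) = 0.2933 m
margins: 0.0600+0.0600+0.0150 = 0.1350 m
S_min ≈ 0.0080+0.0033+0.2933+0.1350  ⇒  S_min = 1319/3000 m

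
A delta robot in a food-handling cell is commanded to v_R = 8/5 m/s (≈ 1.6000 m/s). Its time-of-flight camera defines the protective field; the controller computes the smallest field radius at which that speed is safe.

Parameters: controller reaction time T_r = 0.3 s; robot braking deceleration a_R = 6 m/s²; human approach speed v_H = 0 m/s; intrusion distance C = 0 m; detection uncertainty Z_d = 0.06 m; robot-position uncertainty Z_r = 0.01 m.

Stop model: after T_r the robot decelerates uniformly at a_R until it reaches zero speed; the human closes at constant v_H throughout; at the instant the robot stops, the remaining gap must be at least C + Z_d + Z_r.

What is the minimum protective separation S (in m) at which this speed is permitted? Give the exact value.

S_min = 229/300 m = 0.7633 m

T_s = v_R/a_R = (8/5)/6 = 0.2667 s
robot in T_r: 1.6000·0.3000 = 0.4800 m
robot under decel: 1.6000²/(2·6.0000) = 0.2133 m
human closes 0.0000·0.5667 = 0.0000 m
margins: 0.0000+0.0600+0.0100 = 0.0700 m
S_min ≈ 0.4800+0.2133+0.0000+0.0700  ⇒  S_min = 229/300 m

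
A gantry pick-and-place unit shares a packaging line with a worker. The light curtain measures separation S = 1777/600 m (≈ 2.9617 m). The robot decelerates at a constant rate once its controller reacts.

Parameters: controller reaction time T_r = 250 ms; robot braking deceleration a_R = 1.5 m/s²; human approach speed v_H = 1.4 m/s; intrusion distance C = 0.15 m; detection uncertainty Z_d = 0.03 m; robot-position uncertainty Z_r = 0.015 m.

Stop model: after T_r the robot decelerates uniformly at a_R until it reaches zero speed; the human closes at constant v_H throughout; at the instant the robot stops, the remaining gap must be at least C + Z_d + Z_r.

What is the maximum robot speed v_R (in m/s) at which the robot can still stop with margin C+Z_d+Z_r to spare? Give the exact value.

v_R_max = 29/20 m/s = 1.4500 m/s

collect terms ⇒ (1/3)·v_R² + (71/60)·v_R + (-29/12) = 0
  disc = (71/60)² − 4·(1/3)·(-29/12) = 1849/400 ; √disc = 43/20
  v_R = (−(71/60) + 43/20) / (2·(1/3)) = 29/20 m/s
check:
braking lasts T_s = (29/20)/(3/2) = 0.9667 s
robot in T_r: 1.4500·0.2500 = 0.3625 m
robot under decel: 1.4500²/(2·1.5000) = 0.7008 m
human over T_r+T_s: 1.4000·(0.2500+0.9667) = 1.7033 m
residual clearance needed = 0.1500+0.0300+0.0150 = 0.1950 m
sum ≈ 0.3625+0.7008+1.7033+0.1950 ≈ 2.9617 m = S ✓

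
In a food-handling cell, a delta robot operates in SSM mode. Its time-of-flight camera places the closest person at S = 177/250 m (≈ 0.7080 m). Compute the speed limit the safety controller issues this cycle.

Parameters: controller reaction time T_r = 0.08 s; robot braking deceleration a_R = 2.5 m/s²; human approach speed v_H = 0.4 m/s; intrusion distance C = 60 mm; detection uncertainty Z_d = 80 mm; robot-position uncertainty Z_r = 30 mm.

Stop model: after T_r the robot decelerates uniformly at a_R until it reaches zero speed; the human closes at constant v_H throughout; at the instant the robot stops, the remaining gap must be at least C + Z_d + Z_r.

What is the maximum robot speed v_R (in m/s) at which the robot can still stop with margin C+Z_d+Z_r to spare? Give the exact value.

v_R_max = 11/10 m/s = 1.1000 m/s

at the boundary: (1/5)·v² + (6/25)·v + (-253/500) = 0
  disc = (6/25)² − 4·(1/5)·(-253/500) = 289/625 ; √disc = 17/25
  v_R = (−(6/25) + 17/25) / (2·(1/5)) = 11/10 m/s
check:
braking lasts T_s = (11/10)/(5/2) = 0.4400 s
robot covers v_R·T_r = 1.1000·0.0800 = 0.0880 m before braking
robot covers 1.1000·0.4400 − ½·2.5000·0.4400² = 0.2420 m while stopping
person approaches 0.4000·(0.0800+0.4400) = 0.2080 m
margins: 0.0600+0.0800+0.0300 = 0.1700 m
sum ≈ 0.0880+0.2420+0.2080+0.1700 ≈ 0.7080 m = S ✓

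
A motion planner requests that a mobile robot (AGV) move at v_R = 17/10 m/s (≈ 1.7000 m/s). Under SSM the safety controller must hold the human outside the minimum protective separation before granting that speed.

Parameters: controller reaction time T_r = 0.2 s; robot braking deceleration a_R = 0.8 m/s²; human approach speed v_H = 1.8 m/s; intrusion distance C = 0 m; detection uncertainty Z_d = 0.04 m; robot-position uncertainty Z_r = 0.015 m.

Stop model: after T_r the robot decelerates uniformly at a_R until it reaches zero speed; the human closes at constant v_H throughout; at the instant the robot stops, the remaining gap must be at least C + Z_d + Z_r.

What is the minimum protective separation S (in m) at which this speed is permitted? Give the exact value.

S_min = 5109/800 m = 6.3863 m

stop time T_s = (17/10)/(4/5) = 2.1250 s
reaction-phase robot travel = 1.7000·0.2000 = 0.3400 m
robot under decel: 1.7000²/(2·0.8000) = 1.8062 m
person approaches 1.8000·(0.2000+2.1250) = 4.1850 m
residual clearance needed = 0.0000+0.0400+0.0150 = 0.0550 m
S_min ≈ 0.3400+1.8062+4.1850+0.0550  ⇒  S_min = 5109/800 m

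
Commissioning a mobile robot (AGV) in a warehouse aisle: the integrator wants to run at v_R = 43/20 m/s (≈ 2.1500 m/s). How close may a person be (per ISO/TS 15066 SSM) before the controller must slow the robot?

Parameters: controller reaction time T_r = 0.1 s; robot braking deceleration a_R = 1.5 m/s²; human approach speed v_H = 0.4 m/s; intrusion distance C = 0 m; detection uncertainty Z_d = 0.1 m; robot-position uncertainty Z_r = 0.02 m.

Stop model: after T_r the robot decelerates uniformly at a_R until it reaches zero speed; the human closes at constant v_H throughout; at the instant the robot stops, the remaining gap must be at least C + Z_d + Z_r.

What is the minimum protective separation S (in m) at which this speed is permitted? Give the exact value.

S_min = 2987/1200 m = 2.4892 m

T_s = v_R/a_R = (43/20)/(3/2) = 1.4333 s
robot covers v_R·T_r = 2.1500·0.1000 = 0.2150 m before braking
robot under decel: 2.1500²/(2·1.5000) = 1.5408 m
human closes 0.4000·1.5333 = 0.6133 m
C+Z_d+Z_r = 0.0000+0.1000+0.0200 = 0.1200 m
S_min ≈ 0.2150+1.5408+0.6133+0.1200  ⇒  S_min = 2987/1200 m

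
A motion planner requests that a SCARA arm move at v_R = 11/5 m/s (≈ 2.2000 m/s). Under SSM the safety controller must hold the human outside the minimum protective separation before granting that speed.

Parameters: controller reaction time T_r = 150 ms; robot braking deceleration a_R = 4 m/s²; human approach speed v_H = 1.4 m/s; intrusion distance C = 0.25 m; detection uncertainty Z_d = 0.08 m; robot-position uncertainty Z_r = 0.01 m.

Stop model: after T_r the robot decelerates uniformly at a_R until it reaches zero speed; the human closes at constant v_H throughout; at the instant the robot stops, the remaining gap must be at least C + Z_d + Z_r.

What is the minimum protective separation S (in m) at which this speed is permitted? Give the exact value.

braking lasts T_s = (11/5)/4 = 0.5500 s
robot covers v_R·T_r = 2.2000·0.1500 = 0.3300 m before braking
braking distance = 2.2000²/(2·4.0000) = 0.6050 m
human over T_r+T_s: 1.4000·(0.1500+0.5500) = 0.9800 m
margins: 0.2500+0.0800+0.0100 = 0.3400 m
S_min ≈ 0.3300+0.6050+0.9800+0.3400  ⇒  S_min = 451/200 m

S_min = 451/200 m = 2.2550 m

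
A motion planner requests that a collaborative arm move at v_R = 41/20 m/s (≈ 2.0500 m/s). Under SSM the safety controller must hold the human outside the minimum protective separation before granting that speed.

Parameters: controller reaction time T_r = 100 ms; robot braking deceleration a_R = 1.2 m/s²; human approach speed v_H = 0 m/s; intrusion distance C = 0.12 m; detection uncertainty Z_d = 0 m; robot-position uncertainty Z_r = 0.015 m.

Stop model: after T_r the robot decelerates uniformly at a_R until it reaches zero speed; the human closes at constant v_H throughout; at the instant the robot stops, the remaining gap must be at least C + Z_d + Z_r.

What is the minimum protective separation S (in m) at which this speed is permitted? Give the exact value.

S_min = 10037/4800 m = 2.0910 m

T_s = v_R/a_R = (41/20)/(6/5) = 1.7083 s
robot in T_r: 2.0500·0.1000 = 0.2050 m
robot covers 2.0500·1.7083 − ½·1.2000·1.7083² = 1.7510 m while stopping
person approaches 0.0000·(0.1000+1.7083) = 0.0000 m
C+Z_d+Z_r = 0.1200+0.0000+0.0150 = 0.1350 m
S_min ≈ 0.2050+1.7510+0.0000+0.1350  ⇒  S_min = 10037/4800 m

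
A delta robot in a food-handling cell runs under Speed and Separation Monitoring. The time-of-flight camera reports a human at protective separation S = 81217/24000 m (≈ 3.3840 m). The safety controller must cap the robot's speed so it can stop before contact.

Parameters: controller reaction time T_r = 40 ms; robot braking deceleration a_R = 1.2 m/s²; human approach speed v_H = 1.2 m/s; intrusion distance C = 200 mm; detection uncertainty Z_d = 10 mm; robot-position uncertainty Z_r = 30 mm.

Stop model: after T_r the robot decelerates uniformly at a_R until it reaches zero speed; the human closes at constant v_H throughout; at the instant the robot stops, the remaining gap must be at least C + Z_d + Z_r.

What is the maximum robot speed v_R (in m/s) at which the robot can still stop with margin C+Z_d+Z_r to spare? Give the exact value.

quadratic (5/12)·v² + (26/25)·v + (-14861/4800) = 0
  disc = (26/25)² − 4·(5/12)·(-14861/4800) = 2247001/360000 ; √disc = 1499/600
  v_R = (−(26/25) + 1499/600) / (2·(5/12)) = 7/4 m/s
check:
T_s = v_R/a_R = (7/4)/(6/5) = 1.4583 s
reaction-phase robot travel = 1.7500·0.0400 = 0.0700 m
robot under decel: 1.7500²/(2·1.2000) = 1.2760 m
human closes 1.2000·1.4983 = 1.7980 m
C+Z_d+Z_r = 0.2000+0.0100+0.0300 = 0.2400 m
sum ≈ 0.0700+1.2760+1.7980+0.2400 ≈ 3.3840 m = S ✓

v_R_max = 7/4 m/s = 1.7500 m/s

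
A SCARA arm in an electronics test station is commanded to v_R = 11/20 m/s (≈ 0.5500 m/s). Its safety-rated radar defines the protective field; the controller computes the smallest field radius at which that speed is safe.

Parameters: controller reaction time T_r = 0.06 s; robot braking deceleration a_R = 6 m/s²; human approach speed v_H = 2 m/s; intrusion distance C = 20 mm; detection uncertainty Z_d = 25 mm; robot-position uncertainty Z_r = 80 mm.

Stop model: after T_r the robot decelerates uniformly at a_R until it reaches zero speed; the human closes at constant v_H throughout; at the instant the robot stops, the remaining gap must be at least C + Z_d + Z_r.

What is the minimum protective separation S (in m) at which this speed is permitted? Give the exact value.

S_min = 11677/24000 m = 0.4865 m

braking lasts T_s = (11/20)/6 = 0.0917 s
robot covers v_R·T_r = 0.5500·0.0600 = 0.0330 m before braking
robot under decel: 0.5500²/(2·6.0000) = 0.0252 m
person approaches 2.0000·(0.0600+0.0917) = 0.3033 m
residual clearance needed = 0.0200+0.0250+0.0800 = 0.1250 m
S_min ≈ 0.0330+0.0252+0.3033+0.1250  ⇒  S_min = 11677/24000 m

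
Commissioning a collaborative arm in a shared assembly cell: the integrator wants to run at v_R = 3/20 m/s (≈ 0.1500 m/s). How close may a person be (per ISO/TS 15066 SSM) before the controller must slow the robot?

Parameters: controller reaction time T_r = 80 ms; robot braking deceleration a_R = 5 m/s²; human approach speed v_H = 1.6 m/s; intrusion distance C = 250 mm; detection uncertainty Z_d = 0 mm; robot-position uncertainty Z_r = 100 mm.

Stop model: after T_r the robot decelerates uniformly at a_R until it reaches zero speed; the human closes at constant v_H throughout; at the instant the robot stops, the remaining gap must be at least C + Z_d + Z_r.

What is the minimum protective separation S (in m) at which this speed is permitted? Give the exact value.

braking lasts T_s = (3/20)/5 = 0.0300 s
robot covers v_R·T_r = 0.1500·0.0800 = 0.0120 m before braking
robot under decel: 0.1500²/(2·5.0000) = 0.0022 m
human over T_r+T_s: 1.6000·(0.0800+0.0300) = 0.1760 m
residual clearance needed = 0.2500+0.0000+0.1000 = 0.3500 m
S_min ≈ 0.0120+0.0022+0.1760+0.3500  ⇒  S_min = 2161/4000 m

S_min = 2161/4000 m = 0.5403 m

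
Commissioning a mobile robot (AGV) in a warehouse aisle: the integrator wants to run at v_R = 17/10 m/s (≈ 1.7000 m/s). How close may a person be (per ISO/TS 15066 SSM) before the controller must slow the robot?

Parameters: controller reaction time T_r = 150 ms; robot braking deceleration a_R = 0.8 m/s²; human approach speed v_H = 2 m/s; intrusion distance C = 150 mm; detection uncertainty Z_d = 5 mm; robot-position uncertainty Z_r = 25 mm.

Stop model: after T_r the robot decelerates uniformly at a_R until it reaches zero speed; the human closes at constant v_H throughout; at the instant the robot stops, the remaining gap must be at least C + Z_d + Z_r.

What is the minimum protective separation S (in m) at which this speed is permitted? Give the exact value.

S_min = 5433/800 m = 6.7912 m

stop time T_s = (17/10)/(4/5) = 2.1250 s
robot covers v_R·T_r = 1.7000·0.1500 = 0.2550 m before braking
braking distance = 1.7000²/(2·0.8000) = 1.8062 m
person approaches 2.0000·(0.1500+2.1250) = 4.5500 m
margins: 0.1500+0.0050+0.0250 = 0.1800 m
S_min ≈ 0.2550+1.8062+4.5500+0.1800  ⇒  S_min = 5433/800 m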